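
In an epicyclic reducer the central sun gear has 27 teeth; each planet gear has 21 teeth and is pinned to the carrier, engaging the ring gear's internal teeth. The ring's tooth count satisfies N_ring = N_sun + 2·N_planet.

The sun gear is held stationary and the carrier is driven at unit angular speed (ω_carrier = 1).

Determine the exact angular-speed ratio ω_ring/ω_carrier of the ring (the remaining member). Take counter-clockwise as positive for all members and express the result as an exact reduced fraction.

N_ring = 27 + 2·21 = 69
27(ω_s−ω_c) = −69(ω_r−ω_c),  ω_s=0, ω_c=1
ω_r = 1 − (27/69)(0−1) = 32/23
ω_r/ω_c = 32/23

32/23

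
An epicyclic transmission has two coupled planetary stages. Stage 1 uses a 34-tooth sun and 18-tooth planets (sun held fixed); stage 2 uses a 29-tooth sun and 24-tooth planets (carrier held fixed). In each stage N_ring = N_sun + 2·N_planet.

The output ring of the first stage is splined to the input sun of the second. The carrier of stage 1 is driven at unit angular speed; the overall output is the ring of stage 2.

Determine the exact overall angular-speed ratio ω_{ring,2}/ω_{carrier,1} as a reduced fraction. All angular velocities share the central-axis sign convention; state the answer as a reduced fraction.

-1508/2695

Stage 1: N_ring = 34 + 2·18 = 70
Stage 1: 34(ω_s−ω_c) = −70(ω_r−ω_c),  ω_s=0, ω_c=1
Stage 1: ω_r = 1 − (34/70)(0−1) = 52/35
  ⇒ ω_r¹/ω_c¹ = 52/35
Stage 2: N_ring = 29 + 2·24 = 77
Stage 2: 29(ω_s−ω_c) = −77(ω_r−ω_c),  ω_c=0, ω_s=1
Stage 2: ω_r = 0 − (29/77)(1−0) = -29/77
  ⇒ ω_r²/ω_s² = -29/77
Coupling ω_s² = ω_r¹ ⇒ overall = 52/35 × -29/77 = -1508/2695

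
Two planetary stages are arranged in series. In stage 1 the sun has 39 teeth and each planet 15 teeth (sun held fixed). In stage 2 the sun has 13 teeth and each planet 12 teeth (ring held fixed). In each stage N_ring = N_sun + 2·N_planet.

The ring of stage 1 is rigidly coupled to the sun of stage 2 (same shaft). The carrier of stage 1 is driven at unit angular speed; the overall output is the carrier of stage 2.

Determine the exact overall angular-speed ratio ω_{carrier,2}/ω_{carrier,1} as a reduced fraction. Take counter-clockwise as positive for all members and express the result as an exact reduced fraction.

234/575

Stage 1: N_ring = 39 + 2·15 = 69
Stage 1: 39(ω_s−ω_c) = −69(ω_r−ω_c),  ω_s=0, ω_c=1
Stage 1: ω_r = 1 − (39/69)(0−1) = 36/23
  ⇒ ω_r¹/ω_c¹ = 36/23
Stage 2: N_ring = 13 + 2·12 = 37
Stage 2: 13(ω_s−ω_c) = −37(ω_r−ω_c),  ω_r=0, ω_s=1
Stage 2: 13(1−ω_c) = −37(0−ω_c)  ⇒  50ω_c = 13  ⇒  ω_c = 13/50
  ⇒ ω_c²/ω_s² = 13/50
Coupling ω_s² = ω_r¹ ⇒ overall = 36/23 × 13/50 = 234/575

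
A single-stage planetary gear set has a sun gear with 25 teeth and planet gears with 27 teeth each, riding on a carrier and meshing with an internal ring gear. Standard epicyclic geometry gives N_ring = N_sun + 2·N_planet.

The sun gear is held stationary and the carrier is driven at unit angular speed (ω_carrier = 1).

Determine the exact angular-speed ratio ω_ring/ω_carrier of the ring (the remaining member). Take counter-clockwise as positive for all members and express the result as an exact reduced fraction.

N_ring = 25 + 2·27 = 79
25(ω_s−ω_c) = −79(ω_r−ω_c),  ω_s=0, ω_c=1
ω_r = 1 − (25/79)(0−1) = 104/79
ω_r/ω_c = 104/79

104/79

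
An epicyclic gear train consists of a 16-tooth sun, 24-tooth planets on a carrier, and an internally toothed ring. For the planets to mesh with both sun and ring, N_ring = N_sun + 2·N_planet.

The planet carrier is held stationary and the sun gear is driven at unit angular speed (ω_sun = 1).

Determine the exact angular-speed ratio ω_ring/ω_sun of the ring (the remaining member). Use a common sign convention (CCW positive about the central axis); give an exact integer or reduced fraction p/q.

N_ring = 16 + 2·24 = 64
16(ω_s−ω_c) = −64(ω_r−ω_c),  ω_c=0, ω_s=1
ω_r = 0 − (16/64)(1−0) = -1/4
ω_r/ω_s = -1/4

-1/4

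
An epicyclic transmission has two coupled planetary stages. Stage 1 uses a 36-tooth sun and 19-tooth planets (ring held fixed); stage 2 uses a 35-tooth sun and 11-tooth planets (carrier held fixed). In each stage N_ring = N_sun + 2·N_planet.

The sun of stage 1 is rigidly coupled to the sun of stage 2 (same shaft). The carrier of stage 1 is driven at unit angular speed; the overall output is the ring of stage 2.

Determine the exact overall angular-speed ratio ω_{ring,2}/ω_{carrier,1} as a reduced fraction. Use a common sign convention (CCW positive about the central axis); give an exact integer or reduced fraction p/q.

-1925/1026

Stage 1: N_ring = 36 + 2·19 = 74
Stage 1: 36(ω_s−ω_c) = −74(ω_r−ω_c),  ω_r=0, ω_c=1
Stage 1: ω_s = 1 − (74/36)(0−1) = 55/18
  ⇒ ω_s¹/ω_c¹ = 55/18
Stage 2: N_ring = 35 + 2·11 = 57
Stage 2: 35(ω_s−ω_c) = −57(ω_r−ω_c),  ω_c=0, ω_s=1
Stage 2: ω_r = 0 − (35/57)(1−0) = -35/57
  ⇒ ω_r²/ω_s² = -35/57
Coupling ω_s² = ω_s¹ ⇒ overall = 55/18 × -35/57 = -1925/1026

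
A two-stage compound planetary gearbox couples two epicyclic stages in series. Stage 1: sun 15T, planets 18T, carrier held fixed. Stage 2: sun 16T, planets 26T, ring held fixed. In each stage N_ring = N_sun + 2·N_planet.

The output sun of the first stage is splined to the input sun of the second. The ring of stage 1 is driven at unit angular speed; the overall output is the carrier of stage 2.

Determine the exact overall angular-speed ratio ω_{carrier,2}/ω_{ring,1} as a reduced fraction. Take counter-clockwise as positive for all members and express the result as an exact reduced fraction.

Stage 1: N_ring = 15 + 2·18 = 51
Stage 1: 15(ω_s−ω_c) = −51(ω_r−ω_c),  ω_c=0, ω_r=1
Stage 1: ω_s = 0 − (51/15)(1−0) = -17/5
  ⇒ ω_s¹/ω_r¹ = -17/5
Stage 2: N_ring = 16 + 2·26 = 68
Stage 2: 16(ω_s−ω_c) = −68(ω_r−ω_c),  ω_r=0, ω_s=1
Stage 2: 16(1−ω_c) = −68(0−ω_c)  ⇒  84ω_c = 16  ⇒  ω_c = 4/21
  ⇒ ω_c²/ω_s² = 4/21
Coupling ω_s² = ω_s¹ ⇒ overall = -17/5 × 4/21 = -68/105

-68/105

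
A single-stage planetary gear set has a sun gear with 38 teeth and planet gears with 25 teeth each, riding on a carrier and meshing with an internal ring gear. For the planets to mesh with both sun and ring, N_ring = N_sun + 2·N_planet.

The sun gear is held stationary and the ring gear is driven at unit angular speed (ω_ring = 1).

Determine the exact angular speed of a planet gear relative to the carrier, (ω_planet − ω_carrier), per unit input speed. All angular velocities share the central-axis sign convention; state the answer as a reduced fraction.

N_ring = 38 + 2·25 = 88
38(ω_s−ω_c) = −88(ω_r−ω_c),  ω_s=0, ω_r=1
38(0−ω_c) = −88(1−ω_c)  ⇒  126ω_c = 88  ⇒  ω_c = 44/63
sun–planet: 38·(0−44/63) = −25·(ω_p−ω_c)  ⇒  ω_p−ω_c = −(38/25)·(-44/63) = 1672/1575

1672/1575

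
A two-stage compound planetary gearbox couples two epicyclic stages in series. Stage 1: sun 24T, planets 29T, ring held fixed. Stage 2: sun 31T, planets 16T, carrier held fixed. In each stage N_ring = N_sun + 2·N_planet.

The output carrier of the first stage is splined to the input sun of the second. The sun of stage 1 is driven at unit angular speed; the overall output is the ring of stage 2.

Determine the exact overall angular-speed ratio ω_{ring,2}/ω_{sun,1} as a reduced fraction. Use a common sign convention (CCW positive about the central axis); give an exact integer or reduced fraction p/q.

Stage 1: N_ring = 24 + 2·29 = 82
Stage 1: 24(ω_s−ω_c) = −82(ω_r−ω_c),  ω_r=0, ω_s=1
Stage 1: 24(1−ω_c) = −82(0−ω_c)  ⇒  106ω_c = 24  ⇒  ω_c = 12/53
  ⇒ ω_c¹/ω_s¹ = 12/53
Stage 2: N_ring = 31 + 2·16 = 63
Stage 2: 31(ω_s−ω_c) = −63(ω_r−ω_c),  ω_c=0, ω_s=1
Stage 2: ω_r = 0 − (31/63)(1−0) = -31/63
  ⇒ ω_r²/ω_s² = -31/63
Coupling ω_s² = ω_c¹ ⇒ overall = 12/53 × -31/63 = -124/1113

-124/1113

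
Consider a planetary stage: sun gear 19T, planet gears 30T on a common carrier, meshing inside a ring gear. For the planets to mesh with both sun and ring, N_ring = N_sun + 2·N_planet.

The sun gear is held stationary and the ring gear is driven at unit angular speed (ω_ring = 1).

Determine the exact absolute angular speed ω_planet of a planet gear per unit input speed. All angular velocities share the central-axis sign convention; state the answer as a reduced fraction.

N_ring = 19 + 2·30 = 79
19(ω_s−ω_c) = −79(ω_r−ω_c),  ω_s=0, ω_r=1
19(0−ω_c) = −79(1−ω_c)  ⇒  98ω_c = 79  ⇒  ω_c = 79/98
sun–planet: 19·(0−79/98) = −30·(ω_p−ω_c)  ⇒  ω_p−ω_c = −(19/30)·(-79/98) = 1501/2940
ω_p = 79/98 + 1501/2940 = 79/60

79/60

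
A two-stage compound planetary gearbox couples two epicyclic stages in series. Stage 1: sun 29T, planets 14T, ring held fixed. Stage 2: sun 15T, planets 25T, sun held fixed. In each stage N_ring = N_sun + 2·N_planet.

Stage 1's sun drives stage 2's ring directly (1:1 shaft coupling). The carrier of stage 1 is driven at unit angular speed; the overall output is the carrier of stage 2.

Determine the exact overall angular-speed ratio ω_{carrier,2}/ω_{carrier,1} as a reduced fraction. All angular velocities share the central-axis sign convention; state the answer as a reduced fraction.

Stage 1: N_ring = 29 + 2·14 = 57
Stage 1: 29(ω_s−ω_c) = −57(ω_r−ω_c),  ω_r=0, ω_c=1
Stage 1: ω_s = 1 − (57/29)(0−1) = 86/29
  ⇒ ω_s¹/ω_c¹ = 86/29
Stage 2: N_ring = 15 + 2·25 = 65
Stage 2: 15(ω_s−ω_c) = −65(ω_r−ω_c),  ω_s=0, ω_r=1
Stage 2: 15(0−ω_c) = −65(1−ω_c)  ⇒  80ω_c = 65  ⇒  ω_c = 13/16
  ⇒ ω_c²/ω_r² = 13/16
Coupling ω_r² = ω_s¹ ⇒ overall = 86/29 × 13/16 = 559/232

559/232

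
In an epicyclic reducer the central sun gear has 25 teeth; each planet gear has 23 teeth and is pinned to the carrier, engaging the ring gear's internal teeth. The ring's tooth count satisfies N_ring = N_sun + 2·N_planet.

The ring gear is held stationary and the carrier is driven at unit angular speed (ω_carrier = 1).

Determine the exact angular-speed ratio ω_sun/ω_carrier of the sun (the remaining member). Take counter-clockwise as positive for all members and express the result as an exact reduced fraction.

N_ring = 25 + 2·23 = 71
25(ω_s−ω_c) = −71(ω_r−ω_c),  ω_r=0, ω_c=1
ω_s = 1 − (71/25)(0−1) = 96/25
ω_s/ω_c = 96/25

96/25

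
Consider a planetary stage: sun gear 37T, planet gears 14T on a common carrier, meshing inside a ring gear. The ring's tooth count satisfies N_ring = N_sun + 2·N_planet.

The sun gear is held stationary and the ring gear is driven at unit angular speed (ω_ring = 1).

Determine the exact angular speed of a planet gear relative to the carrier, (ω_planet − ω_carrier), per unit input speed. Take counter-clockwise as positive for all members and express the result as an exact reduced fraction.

N_ring = 37 + 2·14 = 65
37(ω_s−ω_c) = −65(ω_r−ω_c),  ω_s=0, ω_r=1
37(0−ω_c) = −65(1−ω_c)  ⇒  102ω_c = 65  ⇒  ω_c = 65/102
sun–planet: 37·(0−65/102) = −14·(ω_p−ω_c)  ⇒  ω_p−ω_c = −(37/14)·(-65/102) = 2405/1428

2405/1428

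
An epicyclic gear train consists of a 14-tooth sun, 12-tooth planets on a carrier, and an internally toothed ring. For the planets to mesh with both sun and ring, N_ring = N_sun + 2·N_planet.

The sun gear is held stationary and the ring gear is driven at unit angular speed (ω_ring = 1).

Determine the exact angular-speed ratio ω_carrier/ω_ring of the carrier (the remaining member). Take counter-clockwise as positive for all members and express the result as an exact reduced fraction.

N_ring = 14 + 2·12 = 38
14(ω_s−ω_c) = −38(ω_r−ω_c),  ω_s=0, ω_r=1
14(0−ω_c) = −38(1−ω_c)  ⇒  52ω_c = 38  ⇒  ω_c = 19/26
ω_c/ω_r = 19/26

19/26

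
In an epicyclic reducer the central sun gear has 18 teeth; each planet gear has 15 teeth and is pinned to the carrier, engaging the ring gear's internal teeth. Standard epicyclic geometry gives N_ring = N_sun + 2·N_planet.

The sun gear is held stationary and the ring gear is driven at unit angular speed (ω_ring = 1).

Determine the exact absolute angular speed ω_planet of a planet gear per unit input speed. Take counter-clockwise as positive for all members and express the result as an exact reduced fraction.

8/5

N_ring = 18 + 2·15 = 48
18(ω_s−ω_c) = −48(ω_r−ω_c),  ω_s=0, ω_r=1
18(0−ω_c) = −48(1−ω_c)  ⇒  66ω_c = 48  ⇒  ω_c = 8/11
sun–planet: 18·(0−8/11) = −15·(ω_p−ω_c)  ⇒  ω_p−ω_c = −(18/15)·(-8/11) = 48/55
ω_p = 8/11 + 48/55 = 8/5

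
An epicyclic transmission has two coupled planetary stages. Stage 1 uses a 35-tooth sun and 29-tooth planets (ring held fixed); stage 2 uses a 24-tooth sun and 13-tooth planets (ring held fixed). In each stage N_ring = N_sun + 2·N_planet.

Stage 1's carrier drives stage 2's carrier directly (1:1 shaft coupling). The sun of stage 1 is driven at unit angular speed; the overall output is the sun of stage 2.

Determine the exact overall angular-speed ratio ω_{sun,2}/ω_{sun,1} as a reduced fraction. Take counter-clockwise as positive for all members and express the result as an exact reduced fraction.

Stage 1: N_ring = 35 + 2·29 = 93
Stage 1: 35(ω_s−ω_c) = −93(ω_r−ω_c),  ω_r=0, ω_s=1
Stage 1: 35(1−ω_c) = −93(0−ω_c)  ⇒  128ω_c = 35  ⇒  ω_c = 35/128
  ⇒ ω_c¹/ω_s¹ = 35/128
Stage 2: N_ring = 24 + 2·13 = 50
Stage 2: 24(ω_s−ω_c) = −50(ω_r−ω_c),  ω_r=0, ω_c=1
Stage 2: ω_s = 1 − (50/24)(0−1) = 37/12
  ⇒ ω_s²/ω_c² = 37/12
Coupling ω_c² = ω_c¹ ⇒ overall = 35/128 × 37/12 = 1295/1536

1295/1536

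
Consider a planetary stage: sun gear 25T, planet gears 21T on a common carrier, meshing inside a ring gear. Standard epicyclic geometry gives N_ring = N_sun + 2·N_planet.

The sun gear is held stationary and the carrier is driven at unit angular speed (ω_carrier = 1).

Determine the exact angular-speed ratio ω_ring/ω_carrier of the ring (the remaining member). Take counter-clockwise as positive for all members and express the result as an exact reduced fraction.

92/67

N_ring = 25 + 2·21 = 67
25(ω_s−ω_c) = −67(ω_r−ω_c),  ω_s=0, ω_c=1
ω_r = 1 − (25/67)(0−1) = 92/67
ω_r/ω_c = 92/67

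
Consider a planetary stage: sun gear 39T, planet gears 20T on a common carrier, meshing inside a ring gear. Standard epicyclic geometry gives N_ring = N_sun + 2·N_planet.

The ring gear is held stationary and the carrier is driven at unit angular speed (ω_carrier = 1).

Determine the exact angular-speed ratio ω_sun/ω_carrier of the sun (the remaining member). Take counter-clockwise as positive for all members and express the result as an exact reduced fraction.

118/39

N_ring = 39 + 2·20 = 79
39(ω_s−ω_c) = −79(ω_r−ω_c),  ω_r=0, ω_c=1
ω_s = 1 − (79/39)(0−1) = 118/39
ω_s/ω_c = 118/39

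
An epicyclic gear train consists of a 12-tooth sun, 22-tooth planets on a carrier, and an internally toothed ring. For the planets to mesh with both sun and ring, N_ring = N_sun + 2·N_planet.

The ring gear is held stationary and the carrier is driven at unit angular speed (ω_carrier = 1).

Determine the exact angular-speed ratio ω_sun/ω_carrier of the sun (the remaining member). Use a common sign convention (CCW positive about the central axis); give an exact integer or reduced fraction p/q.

N_ring = 12 + 2·22 = 56
12(ω_s−ω_c) = −56(ω_r−ω_c),  ω_r=0, ω_c=1
ω_s = 1 − (56/12)(0−1) = 17/3
ω_s/ω_c = 17/3

17/3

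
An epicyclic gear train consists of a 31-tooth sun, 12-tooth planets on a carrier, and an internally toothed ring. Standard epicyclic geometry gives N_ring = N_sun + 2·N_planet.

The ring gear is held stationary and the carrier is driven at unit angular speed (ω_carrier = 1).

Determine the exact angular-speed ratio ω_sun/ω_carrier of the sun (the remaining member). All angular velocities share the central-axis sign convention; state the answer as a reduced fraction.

N_ring = 31 + 2·12 = 55
31(ω_s−ω_c) = −55(ω_r−ω_c),  ω_r=0, ω_c=1
ω_s = 1 − (55/31)(0−1) = 86/31
ω_s/ω_c = 86/31

86/31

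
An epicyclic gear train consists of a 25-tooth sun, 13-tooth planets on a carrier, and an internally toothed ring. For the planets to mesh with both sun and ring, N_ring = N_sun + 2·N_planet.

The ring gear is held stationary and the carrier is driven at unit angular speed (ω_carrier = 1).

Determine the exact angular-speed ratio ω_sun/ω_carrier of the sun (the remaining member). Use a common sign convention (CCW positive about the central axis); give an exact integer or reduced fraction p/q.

N_ring = 25 + 2·13 = 51
25(ω_s−ω_c) = −51(ω_r−ω_c),  ω_r=0, ω_c=1
ω_s = 1 − (51/25)(0−1) = 76/25
ω_s/ω_c = 76/25

76/25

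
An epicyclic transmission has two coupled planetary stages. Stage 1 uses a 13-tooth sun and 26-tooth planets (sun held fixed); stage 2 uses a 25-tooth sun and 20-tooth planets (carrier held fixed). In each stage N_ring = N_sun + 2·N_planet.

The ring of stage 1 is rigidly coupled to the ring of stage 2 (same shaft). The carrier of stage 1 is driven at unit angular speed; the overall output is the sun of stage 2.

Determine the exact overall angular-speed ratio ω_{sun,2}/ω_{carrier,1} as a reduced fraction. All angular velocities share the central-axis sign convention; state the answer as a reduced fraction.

-78/25

Stage 1: N_ring = 13 + 2·26 = 65
Stage 1: 13(ω_s−ω_c) = −65(ω_r−ω_c),  ω_s=0, ω_c=1
Stage 1: ω_r = 1 − (13/65)(0−1) = 6/5
  ⇒ ω_r¹/ω_c¹ = 6/5
Stage 2: N_ring = 25 + 2·20 = 65
Stage 2: 25(ω_s−ω_c) = −65(ω_r−ω_c),  ω_c=0, ω_r=1
Stage 2: ω_s = 0 − (65/25)(1−0) = -13/5
  ⇒ ω_s²/ω_r² = -13/5
Coupling ω_r² = ω_r¹ ⇒ overall = 6/5 × -13/5 = -78/25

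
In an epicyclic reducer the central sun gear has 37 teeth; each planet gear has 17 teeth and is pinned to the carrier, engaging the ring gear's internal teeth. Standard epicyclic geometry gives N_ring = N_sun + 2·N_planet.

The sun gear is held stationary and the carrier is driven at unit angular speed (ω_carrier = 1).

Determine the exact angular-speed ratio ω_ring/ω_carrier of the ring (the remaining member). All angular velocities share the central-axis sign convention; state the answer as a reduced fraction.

108/71

N_ring = 37 + 2·17 = 71
37(ω_s−ω_c) = −71(ω_r−ω_c),  ω_s=0, ω_c=1
ω_r = 1 − (37/71)(0−1) = 108/71
ω_r/ω_c = 108/71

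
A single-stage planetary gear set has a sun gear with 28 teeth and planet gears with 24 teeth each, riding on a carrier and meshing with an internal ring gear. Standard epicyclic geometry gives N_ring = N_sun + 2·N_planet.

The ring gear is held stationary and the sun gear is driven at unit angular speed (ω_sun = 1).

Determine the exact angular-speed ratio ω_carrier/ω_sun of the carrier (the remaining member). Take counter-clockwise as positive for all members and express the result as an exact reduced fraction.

7/26

N_ring = 28 + 2·24 = 76
28(ω_s−ω_c) = −76(ω_r−ω_c),  ω_r=0, ω_s=1
28(1−ω_c) = −76(0−ω_c)  ⇒  104ω_c = 28  ⇒  ω_c = 7/26
ω_c/ω_s = 7/26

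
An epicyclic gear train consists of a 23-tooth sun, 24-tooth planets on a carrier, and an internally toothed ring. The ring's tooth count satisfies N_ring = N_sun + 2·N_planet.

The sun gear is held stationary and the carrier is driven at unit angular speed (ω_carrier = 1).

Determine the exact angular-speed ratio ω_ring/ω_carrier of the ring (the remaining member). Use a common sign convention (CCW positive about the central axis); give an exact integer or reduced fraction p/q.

94/71

N_ring = 23 + 2·24 = 71
23(ω_s−ω_c) = −71(ω_r−ω_c),  ω_s=0, ω_c=1
ω_r = 1 − (23/71)(0−1) = 94/71
ω_r/ω_c = 94/71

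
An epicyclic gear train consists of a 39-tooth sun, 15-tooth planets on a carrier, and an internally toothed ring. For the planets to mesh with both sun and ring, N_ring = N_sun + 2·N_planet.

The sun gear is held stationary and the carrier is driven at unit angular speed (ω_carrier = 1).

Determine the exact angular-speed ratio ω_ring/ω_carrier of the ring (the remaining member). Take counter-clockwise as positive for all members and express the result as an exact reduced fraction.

36/23

N_ring = 39 + 2·15 = 69
39(ω_s−ω_c) = −69(ω_r−ω_c),  ω_s=0, ω_c=1
ω_r = 1 − (39/69)(0−1) = 36/23
ω_r/ω_c = 36/23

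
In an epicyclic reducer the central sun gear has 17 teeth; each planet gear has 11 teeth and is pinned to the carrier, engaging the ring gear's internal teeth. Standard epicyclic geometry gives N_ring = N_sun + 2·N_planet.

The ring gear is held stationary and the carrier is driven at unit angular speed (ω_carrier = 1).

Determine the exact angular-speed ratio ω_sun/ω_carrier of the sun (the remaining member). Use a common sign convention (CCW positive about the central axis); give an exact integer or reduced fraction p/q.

N_ring = 17 + 2·11 = 39
17(ω_s−ω_c) = −39(ω_r−ω_c),  ω_r=0, ω_c=1
ω_s = 1 − (39/17)(0−1) = 56/17
ω_s/ω_c = 56/17

56/17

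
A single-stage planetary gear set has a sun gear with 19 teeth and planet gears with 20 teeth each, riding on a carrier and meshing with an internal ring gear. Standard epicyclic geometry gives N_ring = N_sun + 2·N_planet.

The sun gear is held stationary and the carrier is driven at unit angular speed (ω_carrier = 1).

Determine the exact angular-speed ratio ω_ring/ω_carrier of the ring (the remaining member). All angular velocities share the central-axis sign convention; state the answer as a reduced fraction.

78/59

N_ring = 19 + 2·20 = 59
19(ω_s−ω_c) = −59(ω_r−ω_c),  ω_s=0, ω_c=1
ω_r = 1 − (19/59)(0−1) = 78/59
ω_r/ω_c = 78/59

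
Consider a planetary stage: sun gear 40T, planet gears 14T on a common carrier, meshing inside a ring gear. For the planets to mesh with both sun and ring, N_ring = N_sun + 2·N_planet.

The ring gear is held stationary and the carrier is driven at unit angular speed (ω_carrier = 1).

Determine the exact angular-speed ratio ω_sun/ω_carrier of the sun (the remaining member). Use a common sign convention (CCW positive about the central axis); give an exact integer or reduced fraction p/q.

N_ring = 40 + 2·14 = 68
40(ω_s−ω_c) = −68(ω_r−ω_c),  ω_r=0, ω_c=1
ω_s = 1 − (68/40)(0−1) = 27/10
ω_s/ω_c = 27/10

27/10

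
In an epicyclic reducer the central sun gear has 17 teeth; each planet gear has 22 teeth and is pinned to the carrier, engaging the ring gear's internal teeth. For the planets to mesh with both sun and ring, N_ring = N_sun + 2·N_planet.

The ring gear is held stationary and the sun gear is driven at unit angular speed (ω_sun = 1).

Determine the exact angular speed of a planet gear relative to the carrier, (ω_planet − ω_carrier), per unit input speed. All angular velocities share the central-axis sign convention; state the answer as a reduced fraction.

-1037/1716

N_ring = 17 + 2·22 = 61
17(ω_s−ω_c) = −61(ω_r−ω_c),  ω_r=0, ω_s=1
17(1−ω_c) = −61(0−ω_c)  ⇒  78ω_c = 17  ⇒  ω_c = 17/78
sun–planet: 17·(1−17/78) = −22·(ω_p−ω_c)  ⇒  ω_p−ω_c = −(17/22)·(61/78) = -1037/1716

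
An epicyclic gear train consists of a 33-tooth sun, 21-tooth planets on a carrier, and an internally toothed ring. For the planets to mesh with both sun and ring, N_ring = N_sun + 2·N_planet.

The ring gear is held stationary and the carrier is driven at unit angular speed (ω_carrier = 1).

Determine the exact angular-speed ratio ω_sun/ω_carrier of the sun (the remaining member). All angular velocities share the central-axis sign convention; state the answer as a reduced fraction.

36/11

N_ring = 33 + 2·21 = 75
33(ω_s−ω_c) = −75(ω_r−ω_c),  ω_r=0, ω_c=1
ω_s = 1 − (75/33)(0−1) = 36/11
ω_s/ω_c = 36/11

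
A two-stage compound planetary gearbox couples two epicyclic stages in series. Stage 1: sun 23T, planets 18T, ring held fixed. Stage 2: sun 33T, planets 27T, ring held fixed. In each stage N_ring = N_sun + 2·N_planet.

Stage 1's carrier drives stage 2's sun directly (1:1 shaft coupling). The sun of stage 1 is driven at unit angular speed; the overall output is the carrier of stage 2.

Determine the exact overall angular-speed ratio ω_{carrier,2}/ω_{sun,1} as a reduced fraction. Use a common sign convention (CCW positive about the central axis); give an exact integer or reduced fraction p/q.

Stage 1: N_ring = 23 + 2·18 = 59
Stage 1: 23(ω_s−ω_c) = −59(ω_r−ω_c),  ω_r=0, ω_s=1
Stage 1: 23(1−ω_c) = −59(0−ω_c)  ⇒  82ω_c = 23  ⇒  ω_c = 23/82
  ⇒ ω_c¹/ω_s¹ = 23/82
Stage 2: N_ring = 33 + 2·27 = 87
Stage 2: 33(ω_s−ω_c) = −87(ω_r−ω_c),  ω_r=0, ω_s=1
Stage 2: 33(1−ω_c) = −87(0−ω_c)  ⇒  120ω_c = 33  ⇒  ω_c = 11/40
  ⇒ ω_c²/ω_s² = 11/40
Coupling ω_s² = ω_c¹ ⇒ overall = 23/82 × 11/40 = 253/3280

253/3280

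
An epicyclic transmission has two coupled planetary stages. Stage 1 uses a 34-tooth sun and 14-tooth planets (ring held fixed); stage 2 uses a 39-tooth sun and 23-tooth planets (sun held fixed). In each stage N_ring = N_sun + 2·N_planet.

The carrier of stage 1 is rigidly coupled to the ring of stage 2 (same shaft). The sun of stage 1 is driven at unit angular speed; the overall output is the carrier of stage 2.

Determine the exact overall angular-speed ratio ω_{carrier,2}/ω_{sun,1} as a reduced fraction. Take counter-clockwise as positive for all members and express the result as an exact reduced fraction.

1445/5952

Stage 1: N_ring = 34 + 2·14 = 62
Stage 1: 34(ω_s−ω_c) = −62(ω_r−ω_c),  ω_r=0, ω_s=1
Stage 1: 34(1−ω_c) = −62(0−ω_c)  ⇒  96ω_c = 34  ⇒  ω_c = 17/48
  ⇒ ω_c¹/ω_s¹ = 17/48
Stage 2: N_ring = 39 + 2·23 = 85
Stage 2: 39(ω_s−ω_c) = −85(ω_r−ω_c),  ω_s=0, ω_r=1
Stage 2: 39(0−ω_c) = −85(1−ω_c)  ⇒  124ω_c = 85  ⇒  ω_c = 85/124
  ⇒ ω_c²/ω_r² = 85/124
Coupling ω_r² = ω_c¹ ⇒ overall = 17/48 × 85/124 = 1445/5952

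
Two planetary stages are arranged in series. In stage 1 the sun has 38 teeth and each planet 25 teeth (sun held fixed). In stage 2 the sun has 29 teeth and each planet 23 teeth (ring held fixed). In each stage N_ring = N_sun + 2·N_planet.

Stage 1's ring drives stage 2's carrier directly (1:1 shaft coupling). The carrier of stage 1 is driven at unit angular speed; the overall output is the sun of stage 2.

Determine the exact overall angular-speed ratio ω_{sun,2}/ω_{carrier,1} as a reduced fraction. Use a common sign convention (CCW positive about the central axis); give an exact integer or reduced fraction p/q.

1638/319

Stage 1: N_ring = 38 + 2·25 = 88
Stage 1: 38(ω_s−ω_c) = −88(ω_r−ω_c),  ω_s=0, ω_c=1
Stage 1: ω_r = 1 − (38/88)(0−1) = 63/44
  ⇒ ω_r¹/ω_c¹ = 63/44
Stage 2: N_ring = 29 + 2·23 = 75
Stage 2: 29(ω_s−ω_c) = −75(ω_r−ω_c),  ω_r=0, ω_c=1
Stage 2: ω_s = 1 − (75/29)(0−1) = 104/29
  ⇒ ω_s²/ω_c² = 104/29
Coupling ω_c² = ω_r¹ ⇒ overall = 63/44 × 104/29 = 1638/319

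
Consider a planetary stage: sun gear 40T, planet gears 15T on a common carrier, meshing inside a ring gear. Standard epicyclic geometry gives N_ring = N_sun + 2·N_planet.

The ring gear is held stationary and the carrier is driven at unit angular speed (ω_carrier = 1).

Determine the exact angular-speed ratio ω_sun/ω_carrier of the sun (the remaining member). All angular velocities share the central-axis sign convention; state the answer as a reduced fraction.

N_ring = 40 + 2·15 = 70
40(ω_s−ω_c) = −70(ω_r−ω_c),  ω_r=0, ω_c=1
ω_s = 1 − (70/40)(0−1) = 11/4
ω_s/ω_c = 11/4

11/4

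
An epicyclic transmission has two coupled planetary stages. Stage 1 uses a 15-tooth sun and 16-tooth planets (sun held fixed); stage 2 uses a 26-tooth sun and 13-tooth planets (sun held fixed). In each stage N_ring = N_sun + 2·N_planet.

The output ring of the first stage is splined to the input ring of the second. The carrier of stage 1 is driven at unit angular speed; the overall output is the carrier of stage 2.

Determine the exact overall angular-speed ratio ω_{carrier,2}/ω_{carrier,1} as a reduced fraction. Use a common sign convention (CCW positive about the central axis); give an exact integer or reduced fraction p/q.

124/141

Stage 1: N_ring = 15 + 2·16 = 47
Stage 1: 15(ω_s−ω_c) = −47(ω_r−ω_c),  ω_s=0, ω_c=1
Stage 1: ω_r = 1 − (15/47)(0−1) = 62/47
  ⇒ ω_r¹/ω_c¹ = 62/47
Stage 2: N_ring = 26 + 2·13 = 52
Stage 2: 26(ω_s−ω_c) = −52(ω_r−ω_c),  ω_s=0, ω_r=1
Stage 2: 26(0−ω_c) = −52(1−ω_c)  ⇒  78ω_c = 52  ⇒  ω_c = 2/3
  ⇒ ω_c²/ω_r² = 2/3
Coupling ω_r² = ω_r¹ ⇒ overall = 62/47 × 2/3 = 124/141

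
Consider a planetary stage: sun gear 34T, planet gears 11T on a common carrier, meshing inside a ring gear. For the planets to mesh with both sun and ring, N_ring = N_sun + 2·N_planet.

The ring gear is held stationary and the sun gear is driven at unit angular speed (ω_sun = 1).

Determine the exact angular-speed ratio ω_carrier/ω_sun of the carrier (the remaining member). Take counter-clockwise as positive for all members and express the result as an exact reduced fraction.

N_ring = 34 + 2·11 = 56
34(ω_s−ω_c) = −56(ω_r−ω_c),  ω_r=0, ω_s=1
34(1−ω_c) = −56(0−ω_c)  ⇒  90ω_c = 34  ⇒  ω_c = 17/45
ω_c/ω_s = 17/45

17/45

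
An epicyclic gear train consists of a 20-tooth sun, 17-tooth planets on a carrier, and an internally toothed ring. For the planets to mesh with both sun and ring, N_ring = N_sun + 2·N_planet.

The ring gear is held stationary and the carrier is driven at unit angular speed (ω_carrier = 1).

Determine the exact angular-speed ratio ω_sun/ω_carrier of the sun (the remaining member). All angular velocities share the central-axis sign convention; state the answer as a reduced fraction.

N_ring = 20 + 2·17 = 54
20(ω_s−ω_c) = −54(ω_r−ω_c),  ω_r=0, ω_c=1
ω_s = 1 − (54/20)(0−1) = 37/10
ω_s/ω_c = 37/10

37/10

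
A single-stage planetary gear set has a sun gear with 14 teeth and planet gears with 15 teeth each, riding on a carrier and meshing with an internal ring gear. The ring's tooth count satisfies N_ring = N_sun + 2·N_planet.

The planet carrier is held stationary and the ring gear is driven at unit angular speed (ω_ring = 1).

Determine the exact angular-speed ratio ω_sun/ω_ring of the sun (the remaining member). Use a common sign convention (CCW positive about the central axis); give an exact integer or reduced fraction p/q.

N_ring = 14 + 2·15 = 44
14(ω_s−ω_c) = −44(ω_r−ω_c),  ω_c=0, ω_r=1
ω_s = 0 − (44/14)(1−0) = -22/7
ω_s/ω_r = -22/7

-22/7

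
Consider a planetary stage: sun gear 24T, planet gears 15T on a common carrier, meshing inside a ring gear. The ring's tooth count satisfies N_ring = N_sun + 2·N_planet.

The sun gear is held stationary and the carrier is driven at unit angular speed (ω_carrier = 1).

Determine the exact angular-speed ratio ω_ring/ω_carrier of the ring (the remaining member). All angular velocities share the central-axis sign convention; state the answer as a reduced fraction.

N_ring = 24 + 2·15 = 54
24(ω_s−ω_c) = −54(ω_r−ω_c),  ω_s=0, ω_c=1
ω_r = 1 − (24/54)(0−1) = 13/9
ω_r/ω_c = 13/9

13/9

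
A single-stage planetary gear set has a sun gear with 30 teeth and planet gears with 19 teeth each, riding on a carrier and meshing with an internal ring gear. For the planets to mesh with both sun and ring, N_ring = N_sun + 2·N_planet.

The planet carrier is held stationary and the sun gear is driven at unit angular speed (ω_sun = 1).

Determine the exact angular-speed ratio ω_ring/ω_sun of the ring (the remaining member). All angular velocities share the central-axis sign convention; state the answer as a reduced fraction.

-15/34

N_ring = 30 + 2·19 = 68
30(ω_s−ω_c) = −68(ω_r−ω_c),  ω_c=0, ω_s=1
ω_r = 0 − (30/68)(1−0) = -15/34
ω_r/ω_s = -15/34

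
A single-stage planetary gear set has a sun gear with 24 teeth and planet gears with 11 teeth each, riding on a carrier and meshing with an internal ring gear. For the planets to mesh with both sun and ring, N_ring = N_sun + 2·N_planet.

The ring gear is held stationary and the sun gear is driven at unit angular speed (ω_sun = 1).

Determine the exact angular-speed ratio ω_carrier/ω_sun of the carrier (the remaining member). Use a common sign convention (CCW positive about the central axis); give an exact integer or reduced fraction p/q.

12/35

N_ring = 24 + 2·11 = 46
24(ω_s−ω_c) = −46(ω_r−ω_c),  ω_r=0, ω_s=1
24(1−ω_c) = −46(0−ω_c)  ⇒  70ω_c = 24  ⇒  ω_c = 12/35
ω_c/ω_s = 12/35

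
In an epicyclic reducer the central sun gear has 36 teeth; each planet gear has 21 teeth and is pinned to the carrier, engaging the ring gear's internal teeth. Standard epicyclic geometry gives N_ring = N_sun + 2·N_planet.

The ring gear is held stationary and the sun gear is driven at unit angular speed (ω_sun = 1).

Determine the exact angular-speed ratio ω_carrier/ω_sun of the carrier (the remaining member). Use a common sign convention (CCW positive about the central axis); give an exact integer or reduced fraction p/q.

N_ring = 36 + 2·21 = 78
36(ω_s−ω_c) = −78(ω_r−ω_c),  ω_r=0, ω_s=1
36(1−ω_c) = −78(0−ω_c)  ⇒  114ω_c = 36  ⇒  ω_c = 6/19
ω_c/ω_s = 6/19

6/19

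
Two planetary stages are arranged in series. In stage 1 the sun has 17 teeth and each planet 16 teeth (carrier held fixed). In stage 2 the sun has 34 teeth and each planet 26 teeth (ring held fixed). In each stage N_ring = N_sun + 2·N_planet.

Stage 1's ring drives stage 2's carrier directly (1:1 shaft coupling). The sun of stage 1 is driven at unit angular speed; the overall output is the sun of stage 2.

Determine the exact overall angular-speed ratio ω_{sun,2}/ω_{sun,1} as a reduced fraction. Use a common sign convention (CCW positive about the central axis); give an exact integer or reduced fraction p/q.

Stage 1: N_ring = 17 + 2·16 = 49
Stage 1: 17(ω_s−ω_c) = −49(ω_r−ω_c),  ω_c=0, ω_s=1
Stage 1: ω_r = 0 − (17/49)(1−0) = -17/49
  ⇒ ω_r¹/ω_s¹ = -17/49
Stage 2: N_ring = 34 + 2·26 = 86
Stage 2: 34(ω_s−ω_c) = −86(ω_r−ω_c),  ω_r=0, ω_c=1
Stage 2: ω_s = 1 − (86/34)(0−1) = 60/17
  ⇒ ω_s²/ω_c² = 60/17
Coupling ω_c² = ω_r¹ ⇒ overall = -17/49 × 60/17 = -60/49

-60/49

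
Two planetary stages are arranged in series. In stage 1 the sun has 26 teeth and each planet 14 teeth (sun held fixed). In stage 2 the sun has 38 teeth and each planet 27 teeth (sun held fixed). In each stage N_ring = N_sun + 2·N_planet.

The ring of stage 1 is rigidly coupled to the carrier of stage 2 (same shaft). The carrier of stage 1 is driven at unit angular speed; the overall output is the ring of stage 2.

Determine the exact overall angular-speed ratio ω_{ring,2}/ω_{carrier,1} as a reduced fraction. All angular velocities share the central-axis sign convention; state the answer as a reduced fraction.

Stage 1: N_ring = 26 + 2·14 = 54
Stage 1: 26(ω_s−ω_c) = −54(ω_r−ω_c),  ω_s=0, ω_c=1
Stage 1: ω_r = 1 − (26/54)(0−1) = 40/27
  ⇒ ω_r¹/ω_c¹ = 40/27
Stage 2: N_ring = 38 + 2·27 = 92
Stage 2: 38(ω_s−ω_c) = −92(ω_r−ω_c),  ω_s=0, ω_c=1
Stage 2: ω_r = 1 − (38/92)(0−1) = 65/46
  ⇒ ω_r²/ω_c² = 65/46
Coupling ω_c² = ω_r¹ ⇒ overall = 40/27 × 65/46 = 1300/621

1300/621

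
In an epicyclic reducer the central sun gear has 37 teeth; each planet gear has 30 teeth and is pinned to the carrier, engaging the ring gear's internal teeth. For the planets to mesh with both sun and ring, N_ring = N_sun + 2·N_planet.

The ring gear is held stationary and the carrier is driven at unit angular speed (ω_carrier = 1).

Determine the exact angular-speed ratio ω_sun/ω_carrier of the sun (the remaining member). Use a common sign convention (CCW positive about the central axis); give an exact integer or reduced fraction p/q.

134/37

N_ring = 37 + 2·30 = 97
37(ω_s−ω_c) = −97(ω_r−ω_c),  ω_r=0, ω_c=1
ω_s = 1 − (97/37)(0−1) = 134/37
ω_s/ω_c = 134/37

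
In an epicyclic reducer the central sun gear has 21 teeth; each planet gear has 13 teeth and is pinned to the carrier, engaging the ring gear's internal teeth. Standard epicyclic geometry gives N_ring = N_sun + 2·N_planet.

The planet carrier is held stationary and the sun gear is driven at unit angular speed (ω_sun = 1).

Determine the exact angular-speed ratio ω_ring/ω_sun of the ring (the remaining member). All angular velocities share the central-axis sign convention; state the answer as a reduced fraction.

N_ring = 21 + 2·13 = 47
21(ω_s−ω_c) = −47(ω_r−ω_c),  ω_c=0, ω_s=1
ω_r = 0 − (21/47)(1−0) = -21/47
ω_r/ω_s = -21/47

-21/47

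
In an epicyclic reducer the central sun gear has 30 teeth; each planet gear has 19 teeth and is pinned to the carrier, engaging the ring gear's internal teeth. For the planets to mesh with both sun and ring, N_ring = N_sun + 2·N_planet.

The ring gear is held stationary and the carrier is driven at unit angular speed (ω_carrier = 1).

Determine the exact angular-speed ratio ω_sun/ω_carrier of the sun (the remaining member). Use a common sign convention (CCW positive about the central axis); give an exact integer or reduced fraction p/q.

N_ring = 30 + 2·19 = 68
30(ω_s−ω_c) = −68(ω_r−ω_c),  ω_r=0, ω_c=1
ω_s = 1 − (68/30)(0−1) = 49/15
ω_s/ω_c = 49/15

49/15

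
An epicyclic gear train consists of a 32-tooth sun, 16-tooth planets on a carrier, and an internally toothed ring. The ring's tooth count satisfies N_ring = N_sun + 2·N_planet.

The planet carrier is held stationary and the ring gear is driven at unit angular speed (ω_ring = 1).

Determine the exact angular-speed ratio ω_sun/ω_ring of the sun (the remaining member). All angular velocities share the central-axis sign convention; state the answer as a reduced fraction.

N_ring = 32 + 2·16 = 64
32(ω_s−ω_c) = −64(ω_r−ω_c),  ω_c=0, ω_r=1
ω_s = 0 − (64/32)(1−0) = -2
ω_s/ω_r = -2

-2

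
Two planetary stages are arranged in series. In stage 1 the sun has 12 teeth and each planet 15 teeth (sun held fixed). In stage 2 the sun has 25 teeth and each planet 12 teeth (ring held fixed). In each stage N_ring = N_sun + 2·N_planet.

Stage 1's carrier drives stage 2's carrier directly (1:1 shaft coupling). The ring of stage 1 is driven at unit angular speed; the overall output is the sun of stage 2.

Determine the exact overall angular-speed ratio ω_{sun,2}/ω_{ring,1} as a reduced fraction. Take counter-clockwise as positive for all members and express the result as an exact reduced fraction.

518/225

Stage 1: N_ring = 12 + 2·15 = 42
Stage 1: 12(ω_s−ω_c) = −42(ω_r−ω_c),  ω_s=0, ω_r=1
Stage 1: 12(0−ω_c) = −42(1−ω_c)  ⇒  54ω_c = 42  ⇒  ω_c = 7/9
  ⇒ ω_c¹/ω_r¹ = 7/9
Stage 2: N_ring = 25 + 2·12 = 49
Stage 2: 25(ω_s−ω_c) = −49(ω_r−ω_c),  ω_r=0, ω_c=1
Stage 2: ω_s = 1 − (49/25)(0−1) = 74/25
  ⇒ ω_s²/ω_c² = 74/25
Coupling ω_c² = ω_c¹ ⇒ overall = 7/9 × 74/25 = 518/225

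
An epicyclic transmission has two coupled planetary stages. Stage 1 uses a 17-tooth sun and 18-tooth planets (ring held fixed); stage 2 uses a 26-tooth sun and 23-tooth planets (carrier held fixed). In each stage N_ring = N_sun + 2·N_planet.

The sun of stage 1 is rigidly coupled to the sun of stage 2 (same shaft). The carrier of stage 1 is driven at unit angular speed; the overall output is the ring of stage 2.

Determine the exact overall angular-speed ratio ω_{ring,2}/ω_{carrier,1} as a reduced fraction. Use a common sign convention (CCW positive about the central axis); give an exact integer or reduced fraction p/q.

Stage 1: N_ring = 17 + 2·18 = 53
Stage 1: 17(ω_s−ω_c) = −53(ω_r−ω_c),  ω_r=0, ω_c=1
Stage 1: ω_s = 1 − (53/17)(0−1) = 70/17
  ⇒ ω_s¹/ω_c¹ = 70/17
Stage 2: N_ring = 26 + 2·23 = 72
Stage 2: 26(ω_s−ω_c) = −72(ω_r−ω_c),  ω_c=0, ω_s=1
Stage 2: ω_r = 0 − (26/72)(1−0) = -13/36
  ⇒ ω_r²/ω_s² = -13/36
Coupling ω_s² = ω_s¹ ⇒ overall = 70/17 × -13/36 = -455/306

-455/306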